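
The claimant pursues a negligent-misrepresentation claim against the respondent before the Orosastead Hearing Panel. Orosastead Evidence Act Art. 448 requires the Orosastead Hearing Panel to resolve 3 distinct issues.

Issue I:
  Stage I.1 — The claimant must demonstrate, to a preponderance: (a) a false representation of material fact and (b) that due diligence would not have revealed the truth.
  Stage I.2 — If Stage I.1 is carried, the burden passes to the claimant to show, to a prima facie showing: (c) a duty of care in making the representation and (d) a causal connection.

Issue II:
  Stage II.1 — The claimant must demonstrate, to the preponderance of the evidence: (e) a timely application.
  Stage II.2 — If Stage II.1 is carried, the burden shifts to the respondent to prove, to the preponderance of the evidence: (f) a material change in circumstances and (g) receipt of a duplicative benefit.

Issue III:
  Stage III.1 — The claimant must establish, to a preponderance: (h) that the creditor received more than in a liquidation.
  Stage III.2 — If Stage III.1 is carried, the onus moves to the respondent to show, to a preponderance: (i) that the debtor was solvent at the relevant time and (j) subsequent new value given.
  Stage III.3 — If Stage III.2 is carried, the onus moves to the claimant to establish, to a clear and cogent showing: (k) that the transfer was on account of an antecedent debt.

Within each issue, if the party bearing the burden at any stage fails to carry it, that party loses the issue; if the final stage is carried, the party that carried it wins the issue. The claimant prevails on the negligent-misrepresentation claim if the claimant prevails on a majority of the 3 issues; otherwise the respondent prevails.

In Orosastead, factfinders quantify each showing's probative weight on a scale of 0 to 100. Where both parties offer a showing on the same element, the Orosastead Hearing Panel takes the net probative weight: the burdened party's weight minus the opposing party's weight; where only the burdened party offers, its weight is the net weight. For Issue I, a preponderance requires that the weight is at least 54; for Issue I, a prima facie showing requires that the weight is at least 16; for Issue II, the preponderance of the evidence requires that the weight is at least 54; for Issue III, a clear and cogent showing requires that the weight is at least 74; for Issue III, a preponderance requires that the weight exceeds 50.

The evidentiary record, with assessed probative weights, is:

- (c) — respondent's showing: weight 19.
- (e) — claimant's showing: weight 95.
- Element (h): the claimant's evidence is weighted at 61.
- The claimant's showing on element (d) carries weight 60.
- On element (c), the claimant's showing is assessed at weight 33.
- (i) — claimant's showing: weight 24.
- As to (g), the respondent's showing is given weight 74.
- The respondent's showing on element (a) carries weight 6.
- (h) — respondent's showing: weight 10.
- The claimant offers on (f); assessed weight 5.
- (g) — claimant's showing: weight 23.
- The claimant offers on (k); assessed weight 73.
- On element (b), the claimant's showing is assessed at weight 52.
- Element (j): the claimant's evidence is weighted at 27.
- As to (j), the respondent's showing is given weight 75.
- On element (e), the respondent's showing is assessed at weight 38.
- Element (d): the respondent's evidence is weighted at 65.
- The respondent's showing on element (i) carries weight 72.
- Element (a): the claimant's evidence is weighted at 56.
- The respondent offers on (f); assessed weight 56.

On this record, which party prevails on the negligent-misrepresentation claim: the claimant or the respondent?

— Issue I —
Stage I.1 — burden on claimant; standard: a preponderance (weight is at least 54).
    (a): 56 − 6 = 50 < 54 [not met]
    (b): 52 < 54 [not met]
  The claimant does not carry Stage I.1.
So the respondent prevails on this issue.
— Issue II —
Stage II.1 (claimant, the preponderance of the evidence, weight is at least 54): (e) net 95−38=57 ≥ 54 — meets.
  Stage II.1 is satisfied; the onus moves to the respondent.
Stage II.2 (respondent, the preponderance of the evidence, weight is at least 54): (f) net 56−5=51 < 54 — fails; (g) net 74−23=51 < 54 — fails.
  Not every element is met, so the respondent fails to carry Stage II.2.
So the claimant prevails on this issue.
— Issue III —
Stage III.1 — burden on claimant; standard: a preponderance (weight exceeds 50).
    (h): 61 − 10 = 51 > 50 [met]
  All elements met. The burden passes to the respondent.
Stage III.2 — burden on respondent; standard: a preponderance (weight exceeds 50).
    (i): 72 − 24 = 48 ≤ 50 [not met]
    (j): 75 − 27 = 48 ≤ 50 [not met]
  Not every element is met, so the respondent fails to carry Stage III.2.
So the claimant prevails on this issue.
Per-issue: Issue I → respondent; Issue II → claimant; Issue III → claimant. The claimant must prevail on a majority of issues; overall, the claimant prevails.

claimant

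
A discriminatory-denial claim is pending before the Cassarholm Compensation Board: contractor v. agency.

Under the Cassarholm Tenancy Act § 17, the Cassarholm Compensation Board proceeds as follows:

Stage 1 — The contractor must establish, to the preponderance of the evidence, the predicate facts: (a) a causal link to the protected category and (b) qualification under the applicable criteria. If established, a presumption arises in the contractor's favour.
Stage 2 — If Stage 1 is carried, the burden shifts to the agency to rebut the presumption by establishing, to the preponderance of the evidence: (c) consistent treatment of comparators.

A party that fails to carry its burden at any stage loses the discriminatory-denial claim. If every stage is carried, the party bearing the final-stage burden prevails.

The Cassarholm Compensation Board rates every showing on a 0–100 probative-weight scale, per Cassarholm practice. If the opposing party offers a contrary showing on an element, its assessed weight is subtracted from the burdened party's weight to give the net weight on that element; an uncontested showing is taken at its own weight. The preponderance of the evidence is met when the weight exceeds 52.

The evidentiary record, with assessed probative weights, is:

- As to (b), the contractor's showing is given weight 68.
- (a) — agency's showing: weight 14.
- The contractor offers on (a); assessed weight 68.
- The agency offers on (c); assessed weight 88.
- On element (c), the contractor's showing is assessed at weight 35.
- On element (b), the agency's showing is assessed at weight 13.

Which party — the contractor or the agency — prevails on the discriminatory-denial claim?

Stage 1 (contractor, the preponderance of the evidence, weight exceeds 52): (a) net 68−14=54 > 52 — meets; (b) net 68−13=55 > 52 — meets.
  All elements met. The burden passes to the agency.
Stage 2 (agency, the preponderance of the evidence, weight exceeds 52): (c) net 88−35=53 > 52 — meets.
  Stage 2 carried; the final stage is satisfied.
Every stage carried; the agency prevails.

agency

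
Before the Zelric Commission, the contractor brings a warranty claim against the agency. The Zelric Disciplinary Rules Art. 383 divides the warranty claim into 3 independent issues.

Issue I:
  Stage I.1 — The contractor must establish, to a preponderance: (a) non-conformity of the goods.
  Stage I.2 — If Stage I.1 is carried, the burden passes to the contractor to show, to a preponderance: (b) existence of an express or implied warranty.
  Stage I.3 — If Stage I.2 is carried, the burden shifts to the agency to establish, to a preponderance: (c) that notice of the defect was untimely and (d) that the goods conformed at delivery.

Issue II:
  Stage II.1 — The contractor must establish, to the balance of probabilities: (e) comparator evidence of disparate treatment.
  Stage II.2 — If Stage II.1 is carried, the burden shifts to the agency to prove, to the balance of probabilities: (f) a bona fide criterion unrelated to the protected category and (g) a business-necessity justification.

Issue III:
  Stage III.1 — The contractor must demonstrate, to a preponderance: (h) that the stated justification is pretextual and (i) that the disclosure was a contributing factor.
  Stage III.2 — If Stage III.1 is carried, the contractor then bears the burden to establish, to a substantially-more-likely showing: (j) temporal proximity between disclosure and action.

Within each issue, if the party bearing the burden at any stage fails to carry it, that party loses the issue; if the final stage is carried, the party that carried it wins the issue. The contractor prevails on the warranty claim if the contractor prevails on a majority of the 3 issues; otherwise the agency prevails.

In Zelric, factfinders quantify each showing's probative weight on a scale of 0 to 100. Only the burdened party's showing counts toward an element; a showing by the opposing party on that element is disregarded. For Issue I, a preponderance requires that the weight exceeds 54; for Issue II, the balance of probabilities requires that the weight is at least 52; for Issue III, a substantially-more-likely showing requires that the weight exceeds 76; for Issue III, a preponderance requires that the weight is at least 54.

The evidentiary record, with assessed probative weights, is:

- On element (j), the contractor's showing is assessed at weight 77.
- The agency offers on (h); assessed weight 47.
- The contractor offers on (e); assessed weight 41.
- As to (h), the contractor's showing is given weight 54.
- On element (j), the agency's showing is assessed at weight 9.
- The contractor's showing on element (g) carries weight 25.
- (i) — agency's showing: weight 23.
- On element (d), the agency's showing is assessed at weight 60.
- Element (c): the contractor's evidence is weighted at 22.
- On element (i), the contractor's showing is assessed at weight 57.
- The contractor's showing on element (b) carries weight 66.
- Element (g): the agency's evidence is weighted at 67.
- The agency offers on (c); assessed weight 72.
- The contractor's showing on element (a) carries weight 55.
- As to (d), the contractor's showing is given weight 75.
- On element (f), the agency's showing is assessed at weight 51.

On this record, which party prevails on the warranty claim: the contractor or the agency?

— Issue I —
At Stage I.1 the contractor must meet a preponderance (weight exceeds 54): on (a) the weight is 55, which does exceed 54, so (a) meets the standard.
  Stage I.1 carried; the burden remains with the contractor.
At Stage I.2 the contractor must meet a preponderance (weight exceeds 54): on (b) the weight is 66, > 54, so (b) meets the standard.
  Stage I.2 carried; the burden shifts to the agency.
At Stage I.3 the agency must meet a preponderance (weight exceeds 54): on (c) the weight is 72 (the contractor's 22 is given no effect), which does exceed 54, so (c) meets the standard; on (d) the weight is 60 (the contractor's 75 is given no effect), > 54, so (d) meets the standard.
  The agency carries the last stage.
Every stage carried; the agency prevails on this issue.
— Issue II —
At Stage II.1 the contractor must meet the balance of probabilities (weight is at least 52): on (e) the weight is 41, which does not reach 52, so (e) does not meet the standard.
  Stage II.1 not carried; the contractor fails its burden.
The agency prevails on this issue.
— Issue III —
At Stage III.1 the contractor must meet a preponderance (weight is at least 54): on (h) the weight is 54 (the agency's 47 is given no effect), which does reach 54, so (h) meets the standard; on (i) the weight is 57 (the agency's 23 is given no effect), ≥ 54, so (i) meets the standard.
  Stage III.1 carried; the burden remains with the contractor.
At Stage III.2 the contractor must meet a substantially-more-likely showing (weight exceeds 76): on (j) the weight is 77 (the agency's 9 is given no effect), > 76, so (j) meets the standard.
  Stage III.2 carried; the final stage is satisfied.
All stages carried — the contractor prevails on this issue.
Per-issue: Issue I → agency; Issue II → agency; Issue III → contractor. The contractor must prevail on a majority of issues; overall, the agency prevails.

agency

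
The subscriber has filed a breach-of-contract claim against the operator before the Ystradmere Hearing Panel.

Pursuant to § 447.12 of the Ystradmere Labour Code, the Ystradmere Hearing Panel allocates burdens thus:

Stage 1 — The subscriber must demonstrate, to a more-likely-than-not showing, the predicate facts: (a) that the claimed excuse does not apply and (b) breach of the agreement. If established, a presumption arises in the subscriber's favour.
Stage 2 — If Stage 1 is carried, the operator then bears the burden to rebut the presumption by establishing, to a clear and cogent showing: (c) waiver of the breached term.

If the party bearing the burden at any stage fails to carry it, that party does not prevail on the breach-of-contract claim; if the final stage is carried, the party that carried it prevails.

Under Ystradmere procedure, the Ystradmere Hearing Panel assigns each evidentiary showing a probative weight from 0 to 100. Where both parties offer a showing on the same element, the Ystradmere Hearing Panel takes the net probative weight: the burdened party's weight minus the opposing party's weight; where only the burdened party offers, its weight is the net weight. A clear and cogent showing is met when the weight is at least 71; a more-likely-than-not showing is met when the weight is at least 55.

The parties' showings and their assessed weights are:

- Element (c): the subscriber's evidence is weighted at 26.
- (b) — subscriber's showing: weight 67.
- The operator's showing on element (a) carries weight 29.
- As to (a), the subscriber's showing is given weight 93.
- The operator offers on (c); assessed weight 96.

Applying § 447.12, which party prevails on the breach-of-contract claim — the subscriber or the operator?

subscriber

Stage 1 (subscriber, a more-likely-than-not showing, weight is at least 55): (a) net 93−29=64 ≥ 55 — meets; (b) 67 ≥ 55 — meets.
  The subscriber carries Stage 1; the operator now bears the burden.
Stage 2 (operator, a clear and cogent showing, weight is at least 71): (c) net 96−26=70 < 71 — fails.
  Stage 2 not carried; the operator fails its burden.
The subscriber prevails.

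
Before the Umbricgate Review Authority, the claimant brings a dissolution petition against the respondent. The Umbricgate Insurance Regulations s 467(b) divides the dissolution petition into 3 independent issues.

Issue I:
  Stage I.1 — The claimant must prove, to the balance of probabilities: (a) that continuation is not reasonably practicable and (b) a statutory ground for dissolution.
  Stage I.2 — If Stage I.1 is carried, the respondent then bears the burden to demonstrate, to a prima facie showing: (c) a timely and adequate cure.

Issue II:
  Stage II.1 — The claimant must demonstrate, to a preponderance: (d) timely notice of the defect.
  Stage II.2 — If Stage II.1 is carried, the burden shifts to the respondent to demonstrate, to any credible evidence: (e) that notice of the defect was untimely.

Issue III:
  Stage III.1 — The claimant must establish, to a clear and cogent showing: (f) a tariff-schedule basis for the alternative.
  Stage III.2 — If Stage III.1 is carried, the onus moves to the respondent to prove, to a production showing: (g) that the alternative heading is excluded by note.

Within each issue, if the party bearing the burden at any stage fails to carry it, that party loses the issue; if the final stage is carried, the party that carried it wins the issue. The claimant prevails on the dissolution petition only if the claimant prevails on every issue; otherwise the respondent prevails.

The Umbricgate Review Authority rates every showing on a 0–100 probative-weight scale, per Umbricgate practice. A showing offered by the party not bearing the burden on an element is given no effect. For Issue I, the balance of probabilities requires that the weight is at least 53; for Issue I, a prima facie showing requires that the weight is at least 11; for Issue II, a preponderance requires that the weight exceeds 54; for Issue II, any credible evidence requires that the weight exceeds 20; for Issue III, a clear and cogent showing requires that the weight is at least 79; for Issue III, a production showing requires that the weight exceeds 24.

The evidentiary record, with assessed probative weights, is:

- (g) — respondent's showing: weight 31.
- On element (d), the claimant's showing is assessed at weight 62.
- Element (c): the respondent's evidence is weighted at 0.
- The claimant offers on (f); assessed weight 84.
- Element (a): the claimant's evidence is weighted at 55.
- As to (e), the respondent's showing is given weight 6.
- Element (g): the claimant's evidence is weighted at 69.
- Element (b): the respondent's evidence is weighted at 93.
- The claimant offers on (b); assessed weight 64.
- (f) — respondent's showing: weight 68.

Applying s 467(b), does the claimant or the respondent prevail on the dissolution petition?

respondent

— Issue I —
Stage I.1 (claimant, the balance of probabilities, weight is at least 53): (a) 55 ≥ 53 — meets; (b) 64 (respondent's 93 disregarded) ≥ 53 — meets.
  Stage I.1 carried; the burden shifts to the respondent.
Stage I.2 (respondent, a prima facie showing, weight is at least 11): (c) 0 < 11 — fails.
  Not every element is met, so the respondent fails to carry Stage I.2.
The claimant prevails on this issue.
— Issue II —
Stage II.1 (claimant, a preponderance, weight exceeds 54): (d) 62 > 54 — meets.
  All elements met. The burden passes to the respondent.
Stage II.2 (respondent, any credible evidence, weight exceeds 20): (e) 6 ≤ 20 — fails.
  The respondent does not carry Stage II.2.
The claimant prevails on this issue.
— Issue III —
Stage III.1 — burden on claimant; standard: a clear and cogent showing (weight is at least 79).
    (f): 84 (respondent's 68 disregarded) ≥ 79 [met]
  The claimant carries Stage III.1; the respondent now bears the burden.
Stage III.2 — burden on respondent; standard: a production showing (weight exceeds 24).
    (g): 31 (claimant's 69 disregarded) > 24 [met]
  The respondent carries the last stage.
All stages carried — the respondent prevails on this issue.
Per-issue: Issue I → claimant; Issue II → claimant; Issue III → respondent. The claimant must prevail on every issue; overall, the respondent prevails.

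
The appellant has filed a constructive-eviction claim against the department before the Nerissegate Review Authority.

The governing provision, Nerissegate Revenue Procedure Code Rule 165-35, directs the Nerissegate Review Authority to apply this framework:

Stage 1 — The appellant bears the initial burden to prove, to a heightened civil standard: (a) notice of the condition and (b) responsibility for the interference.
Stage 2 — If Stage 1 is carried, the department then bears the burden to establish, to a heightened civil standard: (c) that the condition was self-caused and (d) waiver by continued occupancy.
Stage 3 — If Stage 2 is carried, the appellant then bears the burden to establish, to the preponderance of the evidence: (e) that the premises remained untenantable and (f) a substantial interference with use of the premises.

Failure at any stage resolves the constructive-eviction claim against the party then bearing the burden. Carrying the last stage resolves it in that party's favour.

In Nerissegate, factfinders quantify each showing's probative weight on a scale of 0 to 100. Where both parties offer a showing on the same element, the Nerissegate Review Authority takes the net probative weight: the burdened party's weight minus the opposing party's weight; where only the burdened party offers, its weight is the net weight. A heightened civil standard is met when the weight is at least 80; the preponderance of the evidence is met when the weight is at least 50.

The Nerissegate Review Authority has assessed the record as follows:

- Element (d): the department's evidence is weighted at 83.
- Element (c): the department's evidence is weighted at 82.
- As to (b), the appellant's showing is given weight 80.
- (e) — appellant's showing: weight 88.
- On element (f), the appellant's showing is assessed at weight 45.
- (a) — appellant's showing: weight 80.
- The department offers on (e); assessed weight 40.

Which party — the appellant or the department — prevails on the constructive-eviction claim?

department

At Stage 1 the appellant must meet a heightened civil standard (weight is at least 80): on (a) the weight is 80, which does reach 80, so (a) meets the standard; on (b) the weight is 80, ≥ 80, so (b) meets the standard.
  All elements met. The burden passes to the department.
At Stage 2 the department must meet a heightened civil standard (weight is at least 80): on (c) the weight is 82, which does reach 80, so (c) meets the standard; on (d) the weight is 83, which does reach 80, so (d) meets the standard.
  The department carries Stage 2; the appellant now bears the burden.
At Stage 3 the appellant must meet the preponderance of the evidence (weight is at least 50): on (e) the weight is 88 less the opposing 40 gives net 48, which does not reach 50, so (e) does not meet the standard; on (f) the weight is 45, which does not reach 50, so (f) does not meet the standard.
  Stage 3 not carried; the appellant fails its burden.
The department prevails.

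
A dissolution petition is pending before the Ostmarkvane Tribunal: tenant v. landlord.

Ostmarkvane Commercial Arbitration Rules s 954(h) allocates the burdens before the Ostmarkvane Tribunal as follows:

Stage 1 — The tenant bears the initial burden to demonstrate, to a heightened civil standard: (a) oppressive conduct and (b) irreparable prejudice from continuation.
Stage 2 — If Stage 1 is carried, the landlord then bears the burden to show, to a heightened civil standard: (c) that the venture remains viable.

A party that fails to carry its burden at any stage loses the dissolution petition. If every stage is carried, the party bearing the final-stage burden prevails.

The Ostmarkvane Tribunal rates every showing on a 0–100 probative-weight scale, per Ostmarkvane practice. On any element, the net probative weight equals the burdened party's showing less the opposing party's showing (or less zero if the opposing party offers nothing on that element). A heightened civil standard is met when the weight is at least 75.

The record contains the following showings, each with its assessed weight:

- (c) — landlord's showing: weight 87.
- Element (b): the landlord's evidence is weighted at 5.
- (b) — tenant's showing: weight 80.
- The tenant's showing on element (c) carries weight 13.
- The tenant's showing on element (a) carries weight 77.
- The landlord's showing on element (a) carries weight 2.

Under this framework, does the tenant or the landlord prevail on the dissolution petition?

tenant

Stage 1 — burden on tenant; standard: a heightened civil standard (weight is at least 75).
    (a): 77 − 2 = 75 ≥ 75 [met]
    (b): 80 − 5 = 75 ≥ 75 [met]
  Stage 1 is satisfied; the onus moves to the landlord.
Stage 2 — burden on landlord; standard: a heightened civil standard (weight is at least 75).
    (c): 87 − 13 = 74 < 75 [not met]
  Not every element is met, so the landlord fails to carry Stage 2.
The analysis ends at Stage 2; the tenant prevails.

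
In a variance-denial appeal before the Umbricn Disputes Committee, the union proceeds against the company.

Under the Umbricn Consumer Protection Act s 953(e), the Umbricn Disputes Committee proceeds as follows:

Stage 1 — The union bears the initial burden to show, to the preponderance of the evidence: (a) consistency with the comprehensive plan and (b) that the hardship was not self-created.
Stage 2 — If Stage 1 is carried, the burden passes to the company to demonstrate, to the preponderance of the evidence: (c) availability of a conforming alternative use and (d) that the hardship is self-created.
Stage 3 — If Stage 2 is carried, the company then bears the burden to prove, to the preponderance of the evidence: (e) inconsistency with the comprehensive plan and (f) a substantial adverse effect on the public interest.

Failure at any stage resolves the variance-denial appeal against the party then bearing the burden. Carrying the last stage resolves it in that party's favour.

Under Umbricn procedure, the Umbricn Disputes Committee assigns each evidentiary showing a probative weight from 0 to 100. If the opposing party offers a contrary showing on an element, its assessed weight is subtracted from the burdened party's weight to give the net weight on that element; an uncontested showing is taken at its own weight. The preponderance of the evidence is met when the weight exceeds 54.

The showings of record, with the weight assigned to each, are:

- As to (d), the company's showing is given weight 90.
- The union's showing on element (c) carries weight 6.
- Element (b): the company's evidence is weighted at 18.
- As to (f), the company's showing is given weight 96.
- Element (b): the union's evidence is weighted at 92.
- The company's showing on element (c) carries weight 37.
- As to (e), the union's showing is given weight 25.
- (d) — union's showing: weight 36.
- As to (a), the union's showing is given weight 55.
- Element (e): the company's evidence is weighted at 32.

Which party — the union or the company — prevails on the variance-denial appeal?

Stage 1 — burden on union; standard: the preponderance of the evidence (weight exceeds 54).
    (a): 55 > 54 [met]
    (b): 92 − 18 = 74 > 54 [met]
  The union carries Stage 1; the company now bears the burden.
Stage 2 — burden on company; standard: the preponderance of the evidence (weight exceeds 54).
    (c): 37 − 6 = 31 ≤ 54 [not met]
    (d): 90 − 36 = 54 ≤ 54 [not met]
  Not every element is met, so the company fails to carry Stage 2.
The analysis ends at Stage 2; the union prevails.

union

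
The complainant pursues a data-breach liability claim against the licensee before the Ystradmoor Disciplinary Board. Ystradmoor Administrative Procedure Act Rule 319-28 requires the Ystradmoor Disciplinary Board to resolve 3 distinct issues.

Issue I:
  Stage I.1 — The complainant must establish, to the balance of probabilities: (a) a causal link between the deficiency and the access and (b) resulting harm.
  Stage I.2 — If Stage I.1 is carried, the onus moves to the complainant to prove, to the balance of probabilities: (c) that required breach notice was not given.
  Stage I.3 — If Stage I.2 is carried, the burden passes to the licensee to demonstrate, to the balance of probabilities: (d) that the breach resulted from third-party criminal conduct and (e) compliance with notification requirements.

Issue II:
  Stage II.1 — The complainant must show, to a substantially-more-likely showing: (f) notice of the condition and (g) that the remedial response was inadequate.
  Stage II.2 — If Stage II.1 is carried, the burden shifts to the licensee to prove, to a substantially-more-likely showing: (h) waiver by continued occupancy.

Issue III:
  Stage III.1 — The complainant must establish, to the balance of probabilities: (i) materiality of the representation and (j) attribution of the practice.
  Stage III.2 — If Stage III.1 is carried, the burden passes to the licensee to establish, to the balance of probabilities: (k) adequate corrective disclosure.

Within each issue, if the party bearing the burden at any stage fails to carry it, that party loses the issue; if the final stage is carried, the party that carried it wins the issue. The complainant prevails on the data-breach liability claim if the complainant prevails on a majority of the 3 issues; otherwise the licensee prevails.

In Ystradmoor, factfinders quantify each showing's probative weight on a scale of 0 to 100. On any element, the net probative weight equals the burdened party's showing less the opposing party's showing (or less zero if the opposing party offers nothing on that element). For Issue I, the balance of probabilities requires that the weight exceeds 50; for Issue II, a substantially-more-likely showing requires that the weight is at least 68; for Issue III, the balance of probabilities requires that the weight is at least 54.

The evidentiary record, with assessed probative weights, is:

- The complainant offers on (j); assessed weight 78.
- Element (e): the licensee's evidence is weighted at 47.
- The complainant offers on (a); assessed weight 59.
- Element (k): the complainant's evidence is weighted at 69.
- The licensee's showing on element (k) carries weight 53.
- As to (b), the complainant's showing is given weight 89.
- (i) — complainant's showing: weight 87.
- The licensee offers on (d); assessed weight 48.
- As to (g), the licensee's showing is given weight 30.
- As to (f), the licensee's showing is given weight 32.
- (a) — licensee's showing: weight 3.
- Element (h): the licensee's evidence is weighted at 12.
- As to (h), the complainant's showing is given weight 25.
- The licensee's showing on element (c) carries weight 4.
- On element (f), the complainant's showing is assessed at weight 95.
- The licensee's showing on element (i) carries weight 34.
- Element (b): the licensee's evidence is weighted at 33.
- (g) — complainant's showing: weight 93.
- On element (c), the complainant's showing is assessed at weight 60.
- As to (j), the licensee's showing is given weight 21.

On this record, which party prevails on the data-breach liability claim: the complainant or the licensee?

licensee

— Issue I —
Stage I.1 — burden on complainant; standard: the balance of probabilities (weight exceeds 50).
    (a): 59 − 3 = 56 > 50 [met]
    (b): 89 − 33 = 56 > 50 [met]
  All elements met. The complainant retains the burden for Stage I.2.
Stage I.2 — burden on complainant; standard: the balance of probabilities (weight exceeds 50).
    (c): 60 − 4 = 56 > 50 [met]
  The complainant carries Stage I.2; the licensee now bears the burden.
Stage I.3 — burden on licensee; standard: the balance of probabilities (weight exceeds 50).
    (d): 48 ≤ 50 [not met]
    (e): 47 ≤ 50 [not met]
  The licensee does not carry Stage I.3.
So the complainant prevails on this issue.
— Issue II —
Stage II.1 (complainant, a substantially-more-likely showing, weight is at least 68): (f) net 95−32=63 < 68 — fails; (g) net 93−30=63 < 68 — fails.
  Stage II.1 not carried; the complainant fails its burden.
The licensee prevails on this issue.
— Issue III —
At Stage III.1 the complainant must meet the balance of probabilities (weight is at least 54): on (i) the weight is 87 less the opposing 34 gives net 53, which does not reach 54, so (i) does not meet the standard; on (j) the weight is 78 less the opposing 21 gives net 57, ≥ 54, so (j) meets the standard.
  Stage III.1 not carried; the complainant fails its burden.
The analysis ends at Stage III.1; the licensee prevails on this issue.
Per-issue: Issue I → complainant; Issue II → licensee; Issue III → licensee. The complainant must prevail on a majority of issues; overall, the licensee prevails.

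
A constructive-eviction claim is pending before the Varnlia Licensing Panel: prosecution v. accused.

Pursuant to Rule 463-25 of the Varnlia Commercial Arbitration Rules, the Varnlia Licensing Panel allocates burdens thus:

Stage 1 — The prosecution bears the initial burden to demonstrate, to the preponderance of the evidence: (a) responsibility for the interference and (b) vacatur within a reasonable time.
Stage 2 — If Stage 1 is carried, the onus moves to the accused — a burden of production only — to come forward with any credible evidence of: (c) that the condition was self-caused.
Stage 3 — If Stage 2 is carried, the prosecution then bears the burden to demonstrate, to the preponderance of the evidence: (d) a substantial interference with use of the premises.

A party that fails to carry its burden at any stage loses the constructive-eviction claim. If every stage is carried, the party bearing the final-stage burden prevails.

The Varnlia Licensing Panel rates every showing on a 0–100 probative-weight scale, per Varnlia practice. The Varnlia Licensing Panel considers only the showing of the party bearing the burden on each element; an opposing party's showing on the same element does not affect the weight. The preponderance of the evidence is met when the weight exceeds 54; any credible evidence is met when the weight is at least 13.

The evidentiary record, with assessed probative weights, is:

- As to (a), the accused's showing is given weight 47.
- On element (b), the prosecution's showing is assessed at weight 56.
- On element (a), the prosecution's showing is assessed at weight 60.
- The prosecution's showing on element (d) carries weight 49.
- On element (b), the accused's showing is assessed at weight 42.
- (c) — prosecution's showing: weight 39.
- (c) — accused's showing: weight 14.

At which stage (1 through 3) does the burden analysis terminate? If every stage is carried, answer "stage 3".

stage 3

Stage 1 (prosecution, the preponderance of the evidence, weight exceeds 54): (a) 60 (accused's 47 disregarded) > 54 — meets; (b) 56 (accused's 42 disregarded) > 54 — meets.
  The prosecution carries Stage 1; the accused now bears the burden.
Stage 2 (accused, any credible evidence, weight is at least 13): (c) 14 (prosecution's 39 disregarded) ≥ 13 — meets.
  The accused carries Stage 2; the prosecution now bears the burden.
Stage 3 (prosecution, the preponderance of the evidence, weight exceeds 54): (d) 49 ≤ 54 — fails.
  Not every element is met, so the prosecution fails to carry Stage 3.
The analysis ends at Stage 3; the accused prevails.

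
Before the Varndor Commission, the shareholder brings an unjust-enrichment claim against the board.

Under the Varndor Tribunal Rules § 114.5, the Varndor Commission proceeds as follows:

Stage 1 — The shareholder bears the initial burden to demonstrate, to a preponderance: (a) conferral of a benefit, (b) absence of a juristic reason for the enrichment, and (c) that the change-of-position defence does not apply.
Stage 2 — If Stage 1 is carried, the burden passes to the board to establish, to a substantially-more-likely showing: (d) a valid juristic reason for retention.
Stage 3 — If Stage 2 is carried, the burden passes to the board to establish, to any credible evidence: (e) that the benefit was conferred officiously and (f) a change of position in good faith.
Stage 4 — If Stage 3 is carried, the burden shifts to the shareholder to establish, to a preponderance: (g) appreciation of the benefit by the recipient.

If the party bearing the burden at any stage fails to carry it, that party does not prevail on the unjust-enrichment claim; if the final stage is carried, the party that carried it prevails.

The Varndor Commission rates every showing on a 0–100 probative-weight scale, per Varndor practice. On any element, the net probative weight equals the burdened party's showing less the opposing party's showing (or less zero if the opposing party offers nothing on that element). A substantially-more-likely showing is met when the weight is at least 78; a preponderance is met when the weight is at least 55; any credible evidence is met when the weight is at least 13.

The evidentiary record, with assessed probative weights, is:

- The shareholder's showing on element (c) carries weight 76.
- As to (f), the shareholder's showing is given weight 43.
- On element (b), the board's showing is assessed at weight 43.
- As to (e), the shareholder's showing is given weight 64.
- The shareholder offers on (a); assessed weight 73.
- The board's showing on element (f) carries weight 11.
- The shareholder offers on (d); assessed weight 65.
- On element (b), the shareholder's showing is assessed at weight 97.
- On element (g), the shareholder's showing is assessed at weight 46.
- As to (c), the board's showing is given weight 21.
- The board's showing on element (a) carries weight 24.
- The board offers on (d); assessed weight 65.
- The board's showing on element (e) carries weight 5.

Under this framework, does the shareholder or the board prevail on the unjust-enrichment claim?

board

Stage 1 — burden on shareholder; standard: a preponderance (weight is at least 55).
    (a): 73 − 24 = 49 < 55 [not met]
    (b): 97 − 43 = 54 < 55 [not met]
    (c): 76 − 21 = 55 ≥ 55 [met]
  Not every element is met, so the shareholder fails to carry Stage 1.
So the board prevails.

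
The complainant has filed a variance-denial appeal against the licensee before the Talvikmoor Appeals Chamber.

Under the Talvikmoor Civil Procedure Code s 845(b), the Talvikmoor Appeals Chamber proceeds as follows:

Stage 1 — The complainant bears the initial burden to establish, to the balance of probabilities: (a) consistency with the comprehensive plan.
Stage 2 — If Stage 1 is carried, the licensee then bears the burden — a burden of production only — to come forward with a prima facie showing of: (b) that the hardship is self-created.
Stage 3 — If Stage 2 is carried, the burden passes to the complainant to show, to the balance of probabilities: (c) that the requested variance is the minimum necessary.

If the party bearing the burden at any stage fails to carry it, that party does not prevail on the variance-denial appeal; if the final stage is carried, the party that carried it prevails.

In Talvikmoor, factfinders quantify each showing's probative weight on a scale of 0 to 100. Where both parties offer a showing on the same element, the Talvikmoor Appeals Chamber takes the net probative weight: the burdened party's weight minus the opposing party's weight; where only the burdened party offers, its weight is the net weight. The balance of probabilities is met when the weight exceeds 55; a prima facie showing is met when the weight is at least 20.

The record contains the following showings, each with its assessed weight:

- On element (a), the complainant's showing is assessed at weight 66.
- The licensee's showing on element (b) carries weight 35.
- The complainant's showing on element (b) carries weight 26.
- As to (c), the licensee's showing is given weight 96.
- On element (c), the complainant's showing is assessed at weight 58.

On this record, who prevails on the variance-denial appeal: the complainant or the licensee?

Stage 1 (complainant, the balance of probabilities, weight exceeds 55): (a) 66 > 55 — meets.
  Stage 1 is satisfied; the onus moves to the licensee.
Stage 2 (licensee, a prima facie showing, weight is at least 20): (b) net 35−26=9 < 20 — fails.
  The licensee does not carry Stage 2.
The complainant prevails.

complainant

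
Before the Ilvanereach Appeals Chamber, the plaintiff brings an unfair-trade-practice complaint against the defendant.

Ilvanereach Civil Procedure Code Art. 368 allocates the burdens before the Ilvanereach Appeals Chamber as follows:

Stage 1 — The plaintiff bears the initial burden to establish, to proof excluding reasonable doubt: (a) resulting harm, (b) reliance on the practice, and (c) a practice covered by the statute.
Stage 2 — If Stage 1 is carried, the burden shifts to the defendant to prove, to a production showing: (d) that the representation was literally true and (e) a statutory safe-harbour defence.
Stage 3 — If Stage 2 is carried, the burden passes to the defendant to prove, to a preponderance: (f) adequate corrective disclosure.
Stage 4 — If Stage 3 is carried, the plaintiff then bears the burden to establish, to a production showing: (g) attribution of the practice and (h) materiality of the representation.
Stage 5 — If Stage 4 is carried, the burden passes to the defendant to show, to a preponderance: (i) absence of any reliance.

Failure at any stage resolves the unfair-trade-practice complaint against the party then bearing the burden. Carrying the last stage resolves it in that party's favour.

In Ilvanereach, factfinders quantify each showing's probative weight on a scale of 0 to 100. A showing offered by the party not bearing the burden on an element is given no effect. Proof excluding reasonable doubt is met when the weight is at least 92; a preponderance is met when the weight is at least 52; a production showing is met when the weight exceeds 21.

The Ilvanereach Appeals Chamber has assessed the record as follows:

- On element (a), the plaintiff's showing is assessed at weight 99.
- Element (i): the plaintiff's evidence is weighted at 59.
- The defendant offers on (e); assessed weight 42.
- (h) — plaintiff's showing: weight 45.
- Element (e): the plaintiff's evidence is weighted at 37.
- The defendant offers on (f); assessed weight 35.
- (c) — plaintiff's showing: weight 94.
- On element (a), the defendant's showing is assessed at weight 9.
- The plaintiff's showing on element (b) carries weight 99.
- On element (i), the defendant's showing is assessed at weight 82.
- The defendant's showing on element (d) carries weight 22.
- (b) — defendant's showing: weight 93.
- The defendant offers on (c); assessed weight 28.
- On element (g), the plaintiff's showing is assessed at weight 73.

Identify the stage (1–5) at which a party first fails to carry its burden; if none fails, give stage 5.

Stage 1 — burden on plaintiff; standard: proof excluding reasonable doubt (weight is at least 92).
    (a): 99 (defendant's 9 disregarded) ≥ 92 [met]
    (b): 99 (defendant's 93 disregarded) ≥ 92 [met]
    (c): 94 (defendant's 28 disregarded) ≥ 92 [met]
  Stage 1 carried; the burden shifts to the defendant.
Stage 2 — burden on defendant; standard: a production showing (weight exceeds 21).
    (d): 22 > 21 [met]
    (e): 42 (plaintiff's 37 disregarded) > 21 [met]
  All elements met. The defendant retains the burden for Stage 3.
Stage 3 — burden on defendant; standard: a preponderance (weight is at least 52).
    (f): 35 < 52 [not met]
  The defendant does not carry Stage 3.
The plaintiff prevails.

stage 3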